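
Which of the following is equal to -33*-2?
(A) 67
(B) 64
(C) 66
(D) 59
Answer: C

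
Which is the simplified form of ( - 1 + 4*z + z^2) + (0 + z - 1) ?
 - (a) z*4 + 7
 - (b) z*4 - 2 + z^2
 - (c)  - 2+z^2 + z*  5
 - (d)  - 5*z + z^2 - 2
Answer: c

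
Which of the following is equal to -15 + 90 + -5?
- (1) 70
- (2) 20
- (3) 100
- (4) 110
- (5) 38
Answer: 1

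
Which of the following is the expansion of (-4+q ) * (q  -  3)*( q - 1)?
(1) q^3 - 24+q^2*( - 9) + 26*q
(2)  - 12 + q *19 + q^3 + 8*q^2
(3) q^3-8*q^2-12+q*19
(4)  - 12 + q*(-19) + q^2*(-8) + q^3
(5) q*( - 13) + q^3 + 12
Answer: 3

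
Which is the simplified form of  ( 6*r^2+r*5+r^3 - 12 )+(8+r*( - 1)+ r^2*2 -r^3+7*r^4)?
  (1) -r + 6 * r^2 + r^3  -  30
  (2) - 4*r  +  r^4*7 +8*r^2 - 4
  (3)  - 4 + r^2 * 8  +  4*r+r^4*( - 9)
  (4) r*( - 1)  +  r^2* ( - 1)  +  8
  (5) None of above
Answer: 5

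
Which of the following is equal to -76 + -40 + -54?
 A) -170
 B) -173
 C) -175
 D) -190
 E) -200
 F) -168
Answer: A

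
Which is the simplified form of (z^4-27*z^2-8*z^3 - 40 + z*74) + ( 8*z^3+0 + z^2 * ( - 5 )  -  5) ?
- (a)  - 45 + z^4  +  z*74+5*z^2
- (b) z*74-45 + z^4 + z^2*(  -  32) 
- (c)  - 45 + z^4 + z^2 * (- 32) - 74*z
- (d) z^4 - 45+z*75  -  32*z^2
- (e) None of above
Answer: b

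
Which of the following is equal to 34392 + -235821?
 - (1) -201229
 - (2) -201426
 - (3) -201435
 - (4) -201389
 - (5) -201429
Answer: 5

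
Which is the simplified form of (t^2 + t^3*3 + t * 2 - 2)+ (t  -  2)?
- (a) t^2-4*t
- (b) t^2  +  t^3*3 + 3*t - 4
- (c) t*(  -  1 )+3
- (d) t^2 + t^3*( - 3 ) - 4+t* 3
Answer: b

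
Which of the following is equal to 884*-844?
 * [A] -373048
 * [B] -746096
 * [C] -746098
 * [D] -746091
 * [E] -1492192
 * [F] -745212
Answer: B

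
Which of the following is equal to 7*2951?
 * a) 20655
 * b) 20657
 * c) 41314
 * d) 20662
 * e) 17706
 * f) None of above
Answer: b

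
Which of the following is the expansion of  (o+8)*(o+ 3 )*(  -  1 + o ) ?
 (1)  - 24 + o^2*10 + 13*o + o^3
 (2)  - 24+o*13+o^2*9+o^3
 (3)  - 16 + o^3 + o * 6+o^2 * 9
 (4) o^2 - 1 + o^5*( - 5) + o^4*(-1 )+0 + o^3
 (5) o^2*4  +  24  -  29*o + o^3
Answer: 1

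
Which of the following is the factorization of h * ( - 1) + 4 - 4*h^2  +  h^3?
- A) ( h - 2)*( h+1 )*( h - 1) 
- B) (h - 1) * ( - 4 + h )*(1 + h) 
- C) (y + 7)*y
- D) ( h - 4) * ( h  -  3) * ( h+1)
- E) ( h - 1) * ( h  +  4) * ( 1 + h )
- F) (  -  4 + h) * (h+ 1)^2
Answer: B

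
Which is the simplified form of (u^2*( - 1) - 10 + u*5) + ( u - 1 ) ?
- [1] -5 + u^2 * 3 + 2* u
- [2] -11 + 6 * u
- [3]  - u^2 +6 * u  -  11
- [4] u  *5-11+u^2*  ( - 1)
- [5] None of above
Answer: 3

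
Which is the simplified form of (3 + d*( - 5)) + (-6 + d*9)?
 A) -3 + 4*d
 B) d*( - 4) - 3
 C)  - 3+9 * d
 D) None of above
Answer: A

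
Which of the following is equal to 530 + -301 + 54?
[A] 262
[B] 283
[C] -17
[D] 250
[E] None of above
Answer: B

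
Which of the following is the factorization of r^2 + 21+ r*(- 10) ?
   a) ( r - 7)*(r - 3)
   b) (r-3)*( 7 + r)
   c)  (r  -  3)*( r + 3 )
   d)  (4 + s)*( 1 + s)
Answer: a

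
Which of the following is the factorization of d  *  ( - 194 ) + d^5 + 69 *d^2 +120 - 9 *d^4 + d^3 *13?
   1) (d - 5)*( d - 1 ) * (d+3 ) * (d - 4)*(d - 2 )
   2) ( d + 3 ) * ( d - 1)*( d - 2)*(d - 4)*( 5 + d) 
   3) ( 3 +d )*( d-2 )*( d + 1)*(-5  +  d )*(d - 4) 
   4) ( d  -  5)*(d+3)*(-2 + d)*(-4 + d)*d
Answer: 1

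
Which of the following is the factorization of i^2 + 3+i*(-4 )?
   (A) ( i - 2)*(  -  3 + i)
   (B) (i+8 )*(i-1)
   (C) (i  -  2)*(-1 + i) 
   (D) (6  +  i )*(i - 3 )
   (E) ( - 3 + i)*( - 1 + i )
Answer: E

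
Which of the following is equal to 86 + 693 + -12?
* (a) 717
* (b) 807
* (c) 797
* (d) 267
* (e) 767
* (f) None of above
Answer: e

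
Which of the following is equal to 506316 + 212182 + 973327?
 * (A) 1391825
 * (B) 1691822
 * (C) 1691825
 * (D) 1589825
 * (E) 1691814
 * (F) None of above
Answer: C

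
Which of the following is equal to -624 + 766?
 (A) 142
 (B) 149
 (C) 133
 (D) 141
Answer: A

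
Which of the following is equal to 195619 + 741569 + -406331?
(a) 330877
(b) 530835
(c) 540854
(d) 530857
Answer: d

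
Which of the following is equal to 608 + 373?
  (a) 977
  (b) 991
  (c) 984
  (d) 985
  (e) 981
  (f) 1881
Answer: e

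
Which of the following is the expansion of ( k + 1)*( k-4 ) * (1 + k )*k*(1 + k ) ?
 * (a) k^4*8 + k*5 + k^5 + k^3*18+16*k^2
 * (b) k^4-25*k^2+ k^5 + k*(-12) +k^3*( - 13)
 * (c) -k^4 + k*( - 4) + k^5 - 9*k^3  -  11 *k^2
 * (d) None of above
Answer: c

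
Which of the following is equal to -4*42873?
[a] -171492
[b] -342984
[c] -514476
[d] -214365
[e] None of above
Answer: a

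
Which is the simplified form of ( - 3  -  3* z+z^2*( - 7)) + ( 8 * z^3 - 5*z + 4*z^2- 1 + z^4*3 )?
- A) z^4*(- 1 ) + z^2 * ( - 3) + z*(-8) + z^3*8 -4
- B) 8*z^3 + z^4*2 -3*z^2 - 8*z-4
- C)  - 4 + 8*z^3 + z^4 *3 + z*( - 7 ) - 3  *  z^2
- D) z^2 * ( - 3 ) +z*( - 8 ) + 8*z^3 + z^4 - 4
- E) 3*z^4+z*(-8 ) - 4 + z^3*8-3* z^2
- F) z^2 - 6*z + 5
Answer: E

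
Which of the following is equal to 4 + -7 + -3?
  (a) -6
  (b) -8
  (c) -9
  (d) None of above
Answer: a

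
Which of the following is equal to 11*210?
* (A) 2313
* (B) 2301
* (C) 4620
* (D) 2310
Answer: D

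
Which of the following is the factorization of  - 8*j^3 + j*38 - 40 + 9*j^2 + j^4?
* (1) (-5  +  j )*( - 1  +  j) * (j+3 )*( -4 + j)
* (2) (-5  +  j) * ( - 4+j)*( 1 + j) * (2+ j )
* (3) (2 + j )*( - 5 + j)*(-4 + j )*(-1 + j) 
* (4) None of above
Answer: 3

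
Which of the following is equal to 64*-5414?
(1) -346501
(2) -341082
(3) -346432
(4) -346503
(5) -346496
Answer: 5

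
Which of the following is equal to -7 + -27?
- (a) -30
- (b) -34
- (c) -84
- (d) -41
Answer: b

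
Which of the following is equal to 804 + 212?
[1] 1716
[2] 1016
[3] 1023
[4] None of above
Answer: 2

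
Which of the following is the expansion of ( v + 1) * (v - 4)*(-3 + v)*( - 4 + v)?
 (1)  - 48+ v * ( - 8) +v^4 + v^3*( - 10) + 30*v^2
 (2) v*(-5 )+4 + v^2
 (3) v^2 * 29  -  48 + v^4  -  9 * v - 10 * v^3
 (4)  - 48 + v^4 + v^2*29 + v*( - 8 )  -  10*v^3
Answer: 4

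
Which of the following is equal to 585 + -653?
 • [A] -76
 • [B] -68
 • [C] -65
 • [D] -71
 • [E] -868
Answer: B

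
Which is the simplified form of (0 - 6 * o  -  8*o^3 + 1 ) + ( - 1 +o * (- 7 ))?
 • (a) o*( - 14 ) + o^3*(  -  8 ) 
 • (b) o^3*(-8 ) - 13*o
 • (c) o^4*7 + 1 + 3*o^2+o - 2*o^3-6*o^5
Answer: b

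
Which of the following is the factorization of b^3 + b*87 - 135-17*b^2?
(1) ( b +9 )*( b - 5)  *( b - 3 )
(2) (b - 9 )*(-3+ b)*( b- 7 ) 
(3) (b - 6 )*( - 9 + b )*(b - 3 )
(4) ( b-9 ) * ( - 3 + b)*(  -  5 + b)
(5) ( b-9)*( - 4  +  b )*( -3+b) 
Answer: 4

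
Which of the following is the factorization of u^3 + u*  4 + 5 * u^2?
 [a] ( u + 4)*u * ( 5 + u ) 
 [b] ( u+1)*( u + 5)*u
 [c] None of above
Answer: c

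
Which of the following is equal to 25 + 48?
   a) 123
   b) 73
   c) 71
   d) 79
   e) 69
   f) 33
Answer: b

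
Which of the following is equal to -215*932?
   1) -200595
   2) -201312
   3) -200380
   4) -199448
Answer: 3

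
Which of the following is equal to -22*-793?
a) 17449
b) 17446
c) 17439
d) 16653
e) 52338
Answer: b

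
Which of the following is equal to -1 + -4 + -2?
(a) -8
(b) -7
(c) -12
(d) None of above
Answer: b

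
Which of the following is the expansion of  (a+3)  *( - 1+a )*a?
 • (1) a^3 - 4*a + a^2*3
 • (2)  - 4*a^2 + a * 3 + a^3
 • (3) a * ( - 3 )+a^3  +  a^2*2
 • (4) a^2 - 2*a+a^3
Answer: 3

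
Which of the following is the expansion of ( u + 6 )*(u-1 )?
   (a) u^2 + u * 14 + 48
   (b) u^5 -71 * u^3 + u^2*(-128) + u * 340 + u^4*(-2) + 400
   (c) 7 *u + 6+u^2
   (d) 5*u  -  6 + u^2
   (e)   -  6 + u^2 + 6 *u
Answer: d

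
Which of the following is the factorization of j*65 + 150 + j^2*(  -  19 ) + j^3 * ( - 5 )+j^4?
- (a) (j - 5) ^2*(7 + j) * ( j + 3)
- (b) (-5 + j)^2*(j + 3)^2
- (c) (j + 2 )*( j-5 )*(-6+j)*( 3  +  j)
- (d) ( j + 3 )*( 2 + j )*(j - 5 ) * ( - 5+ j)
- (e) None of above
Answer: d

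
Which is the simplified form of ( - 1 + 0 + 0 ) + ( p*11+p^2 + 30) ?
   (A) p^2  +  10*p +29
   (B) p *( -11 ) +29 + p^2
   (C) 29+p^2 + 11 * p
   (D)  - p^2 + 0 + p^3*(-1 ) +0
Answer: C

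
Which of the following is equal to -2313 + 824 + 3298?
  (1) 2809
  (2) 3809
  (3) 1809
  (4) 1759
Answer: 3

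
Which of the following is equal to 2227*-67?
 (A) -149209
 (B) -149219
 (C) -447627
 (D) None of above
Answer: A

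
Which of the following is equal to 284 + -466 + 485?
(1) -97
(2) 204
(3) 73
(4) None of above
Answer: 4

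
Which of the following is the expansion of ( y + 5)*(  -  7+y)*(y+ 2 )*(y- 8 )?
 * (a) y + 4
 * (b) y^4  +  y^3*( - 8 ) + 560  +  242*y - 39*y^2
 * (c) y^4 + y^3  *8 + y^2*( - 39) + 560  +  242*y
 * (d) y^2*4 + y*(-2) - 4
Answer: b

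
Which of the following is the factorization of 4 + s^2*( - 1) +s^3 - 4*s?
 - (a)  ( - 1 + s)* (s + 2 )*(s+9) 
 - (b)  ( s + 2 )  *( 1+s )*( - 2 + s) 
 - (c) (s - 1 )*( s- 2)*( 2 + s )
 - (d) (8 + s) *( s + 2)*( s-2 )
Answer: c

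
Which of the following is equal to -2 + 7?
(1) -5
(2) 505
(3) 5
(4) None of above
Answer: 3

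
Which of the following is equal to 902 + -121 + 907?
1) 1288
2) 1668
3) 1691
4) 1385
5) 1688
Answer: 5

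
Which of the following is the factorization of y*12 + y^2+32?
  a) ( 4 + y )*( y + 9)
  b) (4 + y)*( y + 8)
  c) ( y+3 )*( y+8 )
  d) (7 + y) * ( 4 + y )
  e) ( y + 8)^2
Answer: b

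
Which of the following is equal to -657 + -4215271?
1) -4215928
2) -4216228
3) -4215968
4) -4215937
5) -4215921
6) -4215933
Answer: 1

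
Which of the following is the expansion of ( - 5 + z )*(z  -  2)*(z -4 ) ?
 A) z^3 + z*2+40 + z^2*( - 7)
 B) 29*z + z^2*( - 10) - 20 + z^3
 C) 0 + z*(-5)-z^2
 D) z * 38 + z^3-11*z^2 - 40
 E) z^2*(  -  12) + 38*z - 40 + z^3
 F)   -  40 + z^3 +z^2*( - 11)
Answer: D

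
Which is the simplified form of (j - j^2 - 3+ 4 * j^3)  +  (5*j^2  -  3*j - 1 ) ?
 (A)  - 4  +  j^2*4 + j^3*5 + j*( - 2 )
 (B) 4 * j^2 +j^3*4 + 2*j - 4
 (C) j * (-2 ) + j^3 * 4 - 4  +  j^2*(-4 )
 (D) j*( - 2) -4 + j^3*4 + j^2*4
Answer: D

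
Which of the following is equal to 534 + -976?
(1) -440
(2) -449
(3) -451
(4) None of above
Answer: 4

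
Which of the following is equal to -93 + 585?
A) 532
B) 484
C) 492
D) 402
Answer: C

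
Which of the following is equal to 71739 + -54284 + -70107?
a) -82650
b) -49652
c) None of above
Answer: c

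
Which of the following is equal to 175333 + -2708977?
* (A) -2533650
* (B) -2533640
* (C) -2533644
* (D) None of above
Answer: C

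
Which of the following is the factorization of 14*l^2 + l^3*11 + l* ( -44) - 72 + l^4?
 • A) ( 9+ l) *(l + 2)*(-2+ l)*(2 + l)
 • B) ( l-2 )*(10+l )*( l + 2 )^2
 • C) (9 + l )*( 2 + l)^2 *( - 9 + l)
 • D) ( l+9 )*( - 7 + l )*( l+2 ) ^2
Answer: A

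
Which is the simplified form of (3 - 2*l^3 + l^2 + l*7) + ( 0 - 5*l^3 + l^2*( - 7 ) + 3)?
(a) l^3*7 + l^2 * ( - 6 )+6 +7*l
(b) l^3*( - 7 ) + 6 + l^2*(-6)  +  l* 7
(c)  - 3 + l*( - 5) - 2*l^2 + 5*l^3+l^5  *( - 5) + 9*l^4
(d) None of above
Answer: b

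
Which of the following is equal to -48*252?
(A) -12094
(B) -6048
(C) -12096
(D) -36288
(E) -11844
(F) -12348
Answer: C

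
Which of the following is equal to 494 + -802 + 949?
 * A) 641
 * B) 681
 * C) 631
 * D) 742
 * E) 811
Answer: A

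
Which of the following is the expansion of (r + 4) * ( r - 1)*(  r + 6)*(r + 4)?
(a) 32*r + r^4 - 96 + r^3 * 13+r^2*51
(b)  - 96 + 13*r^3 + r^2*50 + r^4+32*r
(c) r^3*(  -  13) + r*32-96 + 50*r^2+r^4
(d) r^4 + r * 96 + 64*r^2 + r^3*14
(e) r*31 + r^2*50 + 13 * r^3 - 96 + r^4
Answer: b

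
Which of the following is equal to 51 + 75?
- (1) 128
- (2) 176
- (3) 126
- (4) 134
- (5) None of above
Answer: 3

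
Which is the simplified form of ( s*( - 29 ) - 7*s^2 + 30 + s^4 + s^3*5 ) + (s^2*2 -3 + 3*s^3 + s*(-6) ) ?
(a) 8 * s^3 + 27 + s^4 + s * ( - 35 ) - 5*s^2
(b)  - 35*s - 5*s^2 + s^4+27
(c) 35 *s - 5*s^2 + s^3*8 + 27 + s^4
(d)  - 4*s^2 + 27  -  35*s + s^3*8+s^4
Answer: a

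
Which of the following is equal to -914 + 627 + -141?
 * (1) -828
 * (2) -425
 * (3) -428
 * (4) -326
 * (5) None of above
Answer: 3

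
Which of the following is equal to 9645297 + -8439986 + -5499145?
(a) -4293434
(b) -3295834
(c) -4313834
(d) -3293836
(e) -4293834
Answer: e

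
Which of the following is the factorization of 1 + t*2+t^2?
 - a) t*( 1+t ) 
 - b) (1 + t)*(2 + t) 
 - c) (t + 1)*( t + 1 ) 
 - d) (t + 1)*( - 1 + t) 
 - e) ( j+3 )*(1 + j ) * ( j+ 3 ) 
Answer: c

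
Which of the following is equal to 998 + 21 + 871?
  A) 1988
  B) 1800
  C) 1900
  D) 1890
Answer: D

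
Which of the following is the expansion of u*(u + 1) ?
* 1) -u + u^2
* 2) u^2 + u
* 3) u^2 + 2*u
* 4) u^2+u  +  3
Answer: 2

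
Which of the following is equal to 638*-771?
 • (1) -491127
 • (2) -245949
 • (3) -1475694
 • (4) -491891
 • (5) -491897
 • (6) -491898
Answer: 6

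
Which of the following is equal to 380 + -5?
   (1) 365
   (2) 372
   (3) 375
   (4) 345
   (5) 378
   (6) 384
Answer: 3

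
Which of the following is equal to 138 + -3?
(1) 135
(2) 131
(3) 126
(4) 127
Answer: 1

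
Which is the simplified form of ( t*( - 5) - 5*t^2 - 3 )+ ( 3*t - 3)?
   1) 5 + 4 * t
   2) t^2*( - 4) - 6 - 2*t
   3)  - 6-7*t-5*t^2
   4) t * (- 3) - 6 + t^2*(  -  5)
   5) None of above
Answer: 5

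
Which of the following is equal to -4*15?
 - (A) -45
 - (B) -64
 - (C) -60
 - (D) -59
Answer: C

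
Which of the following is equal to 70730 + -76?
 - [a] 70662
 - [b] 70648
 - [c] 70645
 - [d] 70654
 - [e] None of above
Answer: d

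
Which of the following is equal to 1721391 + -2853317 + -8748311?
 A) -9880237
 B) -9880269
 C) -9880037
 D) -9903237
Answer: A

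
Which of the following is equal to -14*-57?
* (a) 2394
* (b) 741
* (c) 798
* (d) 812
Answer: c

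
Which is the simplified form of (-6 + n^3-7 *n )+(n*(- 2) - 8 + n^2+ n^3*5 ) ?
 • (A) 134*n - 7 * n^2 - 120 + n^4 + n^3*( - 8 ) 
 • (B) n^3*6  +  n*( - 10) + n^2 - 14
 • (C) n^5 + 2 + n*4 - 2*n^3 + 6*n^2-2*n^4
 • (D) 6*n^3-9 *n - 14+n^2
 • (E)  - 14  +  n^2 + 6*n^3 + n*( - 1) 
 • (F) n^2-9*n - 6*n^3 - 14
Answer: D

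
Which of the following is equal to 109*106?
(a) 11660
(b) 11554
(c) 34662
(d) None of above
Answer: b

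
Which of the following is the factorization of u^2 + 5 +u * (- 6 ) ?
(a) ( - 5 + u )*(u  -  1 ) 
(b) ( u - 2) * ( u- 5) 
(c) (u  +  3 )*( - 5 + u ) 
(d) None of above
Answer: a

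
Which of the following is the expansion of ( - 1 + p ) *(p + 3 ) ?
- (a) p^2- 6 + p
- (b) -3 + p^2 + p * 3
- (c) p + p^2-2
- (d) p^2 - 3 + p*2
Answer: d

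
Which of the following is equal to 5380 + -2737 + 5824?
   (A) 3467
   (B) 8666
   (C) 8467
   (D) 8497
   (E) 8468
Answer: C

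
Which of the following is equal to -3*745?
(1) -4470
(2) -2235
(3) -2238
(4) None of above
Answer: 2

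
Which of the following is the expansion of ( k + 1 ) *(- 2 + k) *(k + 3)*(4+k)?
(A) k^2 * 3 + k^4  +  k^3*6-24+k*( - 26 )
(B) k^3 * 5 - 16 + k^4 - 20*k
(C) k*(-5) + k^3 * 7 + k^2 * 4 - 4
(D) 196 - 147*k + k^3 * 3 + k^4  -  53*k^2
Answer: A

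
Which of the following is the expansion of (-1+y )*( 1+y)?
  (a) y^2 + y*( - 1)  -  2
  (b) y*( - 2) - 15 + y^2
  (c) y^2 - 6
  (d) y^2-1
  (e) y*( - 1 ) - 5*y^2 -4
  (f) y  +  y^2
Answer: d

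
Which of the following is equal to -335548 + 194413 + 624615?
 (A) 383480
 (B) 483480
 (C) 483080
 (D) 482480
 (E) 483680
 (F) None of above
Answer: B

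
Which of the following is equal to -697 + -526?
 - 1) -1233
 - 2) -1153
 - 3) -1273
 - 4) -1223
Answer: 4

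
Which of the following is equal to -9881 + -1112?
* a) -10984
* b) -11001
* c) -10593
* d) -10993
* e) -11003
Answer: d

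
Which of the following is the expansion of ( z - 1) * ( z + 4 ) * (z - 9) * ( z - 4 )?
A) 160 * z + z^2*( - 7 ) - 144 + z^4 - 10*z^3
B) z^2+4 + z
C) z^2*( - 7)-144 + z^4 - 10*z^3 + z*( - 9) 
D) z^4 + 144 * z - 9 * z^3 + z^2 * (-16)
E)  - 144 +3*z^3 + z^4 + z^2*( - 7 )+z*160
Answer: A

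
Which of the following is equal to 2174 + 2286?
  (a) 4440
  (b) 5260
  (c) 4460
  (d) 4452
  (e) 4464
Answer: c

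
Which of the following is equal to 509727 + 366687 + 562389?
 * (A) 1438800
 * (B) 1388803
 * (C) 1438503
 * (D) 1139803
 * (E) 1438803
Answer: E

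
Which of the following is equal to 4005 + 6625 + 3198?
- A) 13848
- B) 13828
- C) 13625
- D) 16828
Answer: B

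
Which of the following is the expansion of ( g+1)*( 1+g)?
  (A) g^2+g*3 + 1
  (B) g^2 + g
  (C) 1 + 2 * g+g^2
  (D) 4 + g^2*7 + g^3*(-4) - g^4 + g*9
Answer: C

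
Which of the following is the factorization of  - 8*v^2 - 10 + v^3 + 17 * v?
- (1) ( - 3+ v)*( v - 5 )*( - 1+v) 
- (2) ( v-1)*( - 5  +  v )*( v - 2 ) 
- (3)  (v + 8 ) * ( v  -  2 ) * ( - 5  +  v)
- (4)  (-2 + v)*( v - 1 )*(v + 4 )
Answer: 2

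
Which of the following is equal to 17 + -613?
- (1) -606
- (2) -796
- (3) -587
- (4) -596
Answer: 4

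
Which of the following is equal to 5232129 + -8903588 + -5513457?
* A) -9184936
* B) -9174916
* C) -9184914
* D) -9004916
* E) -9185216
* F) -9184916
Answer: F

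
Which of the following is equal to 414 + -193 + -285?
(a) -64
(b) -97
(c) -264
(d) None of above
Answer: a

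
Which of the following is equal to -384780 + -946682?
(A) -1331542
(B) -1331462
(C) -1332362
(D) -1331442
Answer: B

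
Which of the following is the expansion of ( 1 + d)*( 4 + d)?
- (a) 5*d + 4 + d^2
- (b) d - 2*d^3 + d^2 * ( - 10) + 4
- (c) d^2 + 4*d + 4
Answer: a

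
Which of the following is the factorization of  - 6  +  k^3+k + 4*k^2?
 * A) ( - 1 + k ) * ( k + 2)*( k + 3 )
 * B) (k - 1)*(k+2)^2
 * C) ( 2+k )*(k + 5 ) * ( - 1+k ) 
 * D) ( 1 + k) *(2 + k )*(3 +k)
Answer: A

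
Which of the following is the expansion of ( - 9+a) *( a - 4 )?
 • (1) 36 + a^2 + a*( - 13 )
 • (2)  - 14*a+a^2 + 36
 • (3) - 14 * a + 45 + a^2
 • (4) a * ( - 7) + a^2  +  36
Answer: 1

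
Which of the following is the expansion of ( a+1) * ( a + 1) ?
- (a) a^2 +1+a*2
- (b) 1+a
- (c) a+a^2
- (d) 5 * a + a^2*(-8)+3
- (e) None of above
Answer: a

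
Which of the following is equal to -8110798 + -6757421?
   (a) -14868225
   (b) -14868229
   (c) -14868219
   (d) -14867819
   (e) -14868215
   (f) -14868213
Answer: c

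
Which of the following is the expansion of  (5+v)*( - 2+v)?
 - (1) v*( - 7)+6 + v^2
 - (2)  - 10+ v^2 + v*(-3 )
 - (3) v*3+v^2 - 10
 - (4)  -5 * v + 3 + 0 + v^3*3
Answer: 3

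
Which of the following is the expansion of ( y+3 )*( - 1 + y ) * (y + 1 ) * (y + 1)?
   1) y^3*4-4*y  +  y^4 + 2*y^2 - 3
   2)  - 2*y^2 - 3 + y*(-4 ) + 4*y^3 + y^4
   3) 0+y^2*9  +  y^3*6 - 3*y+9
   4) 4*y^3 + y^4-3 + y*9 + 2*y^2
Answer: 1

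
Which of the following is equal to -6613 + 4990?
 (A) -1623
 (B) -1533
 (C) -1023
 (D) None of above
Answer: A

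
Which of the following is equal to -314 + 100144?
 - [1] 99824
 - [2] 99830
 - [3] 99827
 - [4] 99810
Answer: 2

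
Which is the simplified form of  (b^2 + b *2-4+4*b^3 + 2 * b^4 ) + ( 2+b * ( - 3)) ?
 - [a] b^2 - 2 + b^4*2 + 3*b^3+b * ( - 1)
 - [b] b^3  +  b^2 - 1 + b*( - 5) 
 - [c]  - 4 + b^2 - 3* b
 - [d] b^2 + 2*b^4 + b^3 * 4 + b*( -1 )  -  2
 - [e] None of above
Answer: d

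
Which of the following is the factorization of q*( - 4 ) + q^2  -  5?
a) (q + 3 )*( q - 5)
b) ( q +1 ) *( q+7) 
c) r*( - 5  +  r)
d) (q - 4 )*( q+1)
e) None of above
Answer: e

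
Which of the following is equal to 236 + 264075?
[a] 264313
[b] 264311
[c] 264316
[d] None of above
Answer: b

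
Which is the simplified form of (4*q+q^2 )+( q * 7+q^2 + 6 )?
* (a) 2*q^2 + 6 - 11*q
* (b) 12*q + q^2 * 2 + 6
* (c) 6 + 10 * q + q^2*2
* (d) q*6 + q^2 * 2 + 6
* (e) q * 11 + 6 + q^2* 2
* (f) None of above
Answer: e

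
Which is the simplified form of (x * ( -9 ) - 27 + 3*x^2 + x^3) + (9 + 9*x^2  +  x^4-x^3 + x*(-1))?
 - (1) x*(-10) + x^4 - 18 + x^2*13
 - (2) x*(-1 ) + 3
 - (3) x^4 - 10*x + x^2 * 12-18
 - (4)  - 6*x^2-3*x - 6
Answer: 3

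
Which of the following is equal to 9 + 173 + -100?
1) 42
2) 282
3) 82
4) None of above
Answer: 3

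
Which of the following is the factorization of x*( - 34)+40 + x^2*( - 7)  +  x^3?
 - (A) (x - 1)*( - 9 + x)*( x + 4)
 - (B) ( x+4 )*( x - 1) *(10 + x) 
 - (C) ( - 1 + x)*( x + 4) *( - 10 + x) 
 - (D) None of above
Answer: C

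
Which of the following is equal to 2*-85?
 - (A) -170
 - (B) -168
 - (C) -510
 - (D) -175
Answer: A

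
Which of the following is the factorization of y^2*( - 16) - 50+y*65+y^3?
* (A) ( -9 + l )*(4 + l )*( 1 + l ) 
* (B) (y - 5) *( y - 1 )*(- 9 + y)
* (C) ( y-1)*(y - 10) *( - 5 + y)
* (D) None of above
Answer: C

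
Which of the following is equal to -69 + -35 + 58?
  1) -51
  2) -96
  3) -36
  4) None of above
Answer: 4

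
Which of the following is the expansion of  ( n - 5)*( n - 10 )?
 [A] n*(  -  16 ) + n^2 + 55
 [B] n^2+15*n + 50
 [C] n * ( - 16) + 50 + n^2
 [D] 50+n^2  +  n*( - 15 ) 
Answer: D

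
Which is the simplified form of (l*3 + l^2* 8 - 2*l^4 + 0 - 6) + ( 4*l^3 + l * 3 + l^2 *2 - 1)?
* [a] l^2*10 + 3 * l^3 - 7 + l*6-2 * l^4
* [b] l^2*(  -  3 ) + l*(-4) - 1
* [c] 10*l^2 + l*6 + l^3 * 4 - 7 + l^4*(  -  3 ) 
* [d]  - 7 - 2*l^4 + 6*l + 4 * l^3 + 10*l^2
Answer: d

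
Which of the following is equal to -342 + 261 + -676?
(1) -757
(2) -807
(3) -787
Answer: 1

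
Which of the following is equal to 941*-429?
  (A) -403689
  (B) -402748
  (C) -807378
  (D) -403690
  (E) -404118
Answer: A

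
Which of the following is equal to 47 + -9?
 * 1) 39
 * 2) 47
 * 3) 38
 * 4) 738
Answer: 3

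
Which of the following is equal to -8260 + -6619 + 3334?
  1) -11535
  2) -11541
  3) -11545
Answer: 3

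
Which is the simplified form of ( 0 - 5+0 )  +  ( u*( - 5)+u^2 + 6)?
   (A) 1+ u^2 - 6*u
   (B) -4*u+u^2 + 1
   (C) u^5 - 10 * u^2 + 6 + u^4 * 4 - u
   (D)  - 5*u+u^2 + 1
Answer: D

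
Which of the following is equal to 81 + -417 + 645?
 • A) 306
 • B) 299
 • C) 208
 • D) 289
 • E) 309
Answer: E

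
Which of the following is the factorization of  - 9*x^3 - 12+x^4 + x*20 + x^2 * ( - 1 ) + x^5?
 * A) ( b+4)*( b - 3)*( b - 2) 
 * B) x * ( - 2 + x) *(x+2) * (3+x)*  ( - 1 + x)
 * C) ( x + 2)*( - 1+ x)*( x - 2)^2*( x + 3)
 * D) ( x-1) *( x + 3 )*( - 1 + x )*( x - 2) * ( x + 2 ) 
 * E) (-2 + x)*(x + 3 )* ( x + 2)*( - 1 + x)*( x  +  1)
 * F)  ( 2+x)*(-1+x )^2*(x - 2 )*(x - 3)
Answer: D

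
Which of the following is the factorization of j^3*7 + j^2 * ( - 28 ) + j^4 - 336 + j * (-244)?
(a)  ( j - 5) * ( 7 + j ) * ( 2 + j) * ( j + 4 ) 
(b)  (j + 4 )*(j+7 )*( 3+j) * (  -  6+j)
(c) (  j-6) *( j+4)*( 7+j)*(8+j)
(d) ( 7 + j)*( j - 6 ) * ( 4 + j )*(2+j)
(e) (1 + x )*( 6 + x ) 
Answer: d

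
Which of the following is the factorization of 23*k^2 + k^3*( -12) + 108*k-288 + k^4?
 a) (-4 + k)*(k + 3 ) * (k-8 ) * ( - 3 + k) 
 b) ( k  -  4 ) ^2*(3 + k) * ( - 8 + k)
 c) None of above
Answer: a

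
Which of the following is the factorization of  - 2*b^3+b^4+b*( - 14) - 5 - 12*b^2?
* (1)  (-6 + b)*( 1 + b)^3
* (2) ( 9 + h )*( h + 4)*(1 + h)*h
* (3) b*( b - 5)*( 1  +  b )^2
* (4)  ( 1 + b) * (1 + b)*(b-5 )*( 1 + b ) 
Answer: 4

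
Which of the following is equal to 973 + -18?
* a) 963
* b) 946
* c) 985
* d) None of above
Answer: d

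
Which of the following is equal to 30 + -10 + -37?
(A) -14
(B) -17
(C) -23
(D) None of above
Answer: B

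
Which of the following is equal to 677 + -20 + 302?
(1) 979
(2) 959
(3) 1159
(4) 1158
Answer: 2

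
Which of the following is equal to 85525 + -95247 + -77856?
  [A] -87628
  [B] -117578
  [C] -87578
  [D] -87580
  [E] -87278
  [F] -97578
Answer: C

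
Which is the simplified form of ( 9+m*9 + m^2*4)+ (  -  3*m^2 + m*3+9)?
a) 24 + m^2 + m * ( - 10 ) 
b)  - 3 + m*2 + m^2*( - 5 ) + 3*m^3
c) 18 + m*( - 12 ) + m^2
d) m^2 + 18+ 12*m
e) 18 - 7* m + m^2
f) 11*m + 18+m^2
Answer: d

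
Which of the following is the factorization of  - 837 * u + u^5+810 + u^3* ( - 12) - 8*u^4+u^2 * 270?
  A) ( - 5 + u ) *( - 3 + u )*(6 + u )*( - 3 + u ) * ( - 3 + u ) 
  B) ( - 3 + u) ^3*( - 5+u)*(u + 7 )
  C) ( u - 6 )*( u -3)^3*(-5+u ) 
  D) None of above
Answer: A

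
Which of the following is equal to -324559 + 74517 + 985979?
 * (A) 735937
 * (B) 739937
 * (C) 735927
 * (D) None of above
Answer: A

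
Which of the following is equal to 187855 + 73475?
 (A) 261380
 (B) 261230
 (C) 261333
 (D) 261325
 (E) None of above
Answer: E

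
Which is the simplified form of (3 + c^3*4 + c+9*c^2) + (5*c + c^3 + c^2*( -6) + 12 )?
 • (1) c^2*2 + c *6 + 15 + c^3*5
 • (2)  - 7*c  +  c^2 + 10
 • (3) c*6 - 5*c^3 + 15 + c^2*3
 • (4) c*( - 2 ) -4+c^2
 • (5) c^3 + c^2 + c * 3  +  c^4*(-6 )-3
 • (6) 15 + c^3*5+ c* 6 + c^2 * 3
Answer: 6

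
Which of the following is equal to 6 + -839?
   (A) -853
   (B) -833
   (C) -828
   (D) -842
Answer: B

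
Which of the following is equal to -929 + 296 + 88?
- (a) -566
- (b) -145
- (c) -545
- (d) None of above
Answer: c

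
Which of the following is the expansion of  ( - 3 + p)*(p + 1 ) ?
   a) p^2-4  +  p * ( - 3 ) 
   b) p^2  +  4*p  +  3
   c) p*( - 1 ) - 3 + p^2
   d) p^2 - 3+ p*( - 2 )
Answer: d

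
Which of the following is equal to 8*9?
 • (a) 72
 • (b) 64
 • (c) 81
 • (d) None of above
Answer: a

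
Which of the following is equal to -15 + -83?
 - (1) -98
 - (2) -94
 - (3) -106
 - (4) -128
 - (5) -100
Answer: 1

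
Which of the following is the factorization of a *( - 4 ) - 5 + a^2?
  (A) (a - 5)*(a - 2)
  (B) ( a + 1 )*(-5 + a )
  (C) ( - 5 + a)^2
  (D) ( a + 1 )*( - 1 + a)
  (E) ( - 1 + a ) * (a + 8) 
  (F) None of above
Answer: B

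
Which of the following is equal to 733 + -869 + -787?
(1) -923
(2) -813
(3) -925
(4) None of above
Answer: 1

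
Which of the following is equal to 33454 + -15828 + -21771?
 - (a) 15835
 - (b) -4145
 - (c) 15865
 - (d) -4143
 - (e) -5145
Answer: b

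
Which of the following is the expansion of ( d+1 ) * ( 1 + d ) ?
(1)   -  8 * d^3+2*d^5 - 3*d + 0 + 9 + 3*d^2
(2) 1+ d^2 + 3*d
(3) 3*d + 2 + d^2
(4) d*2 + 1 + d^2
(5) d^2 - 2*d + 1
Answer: 4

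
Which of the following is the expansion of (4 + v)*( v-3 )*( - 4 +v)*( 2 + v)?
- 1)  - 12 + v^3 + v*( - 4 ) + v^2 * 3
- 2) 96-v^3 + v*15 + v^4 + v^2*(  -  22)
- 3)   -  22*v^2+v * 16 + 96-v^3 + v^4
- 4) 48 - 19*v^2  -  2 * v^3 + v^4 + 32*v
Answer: 3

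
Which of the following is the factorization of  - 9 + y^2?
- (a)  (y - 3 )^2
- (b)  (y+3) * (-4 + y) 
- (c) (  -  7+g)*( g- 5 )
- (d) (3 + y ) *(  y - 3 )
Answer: d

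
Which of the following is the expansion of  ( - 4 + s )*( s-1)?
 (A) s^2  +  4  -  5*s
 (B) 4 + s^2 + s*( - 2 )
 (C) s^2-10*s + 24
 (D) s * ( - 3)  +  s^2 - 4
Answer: A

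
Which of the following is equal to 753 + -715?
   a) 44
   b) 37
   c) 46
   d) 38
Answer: d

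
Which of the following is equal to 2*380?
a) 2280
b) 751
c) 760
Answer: c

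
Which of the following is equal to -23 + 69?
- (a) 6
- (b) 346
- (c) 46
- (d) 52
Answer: c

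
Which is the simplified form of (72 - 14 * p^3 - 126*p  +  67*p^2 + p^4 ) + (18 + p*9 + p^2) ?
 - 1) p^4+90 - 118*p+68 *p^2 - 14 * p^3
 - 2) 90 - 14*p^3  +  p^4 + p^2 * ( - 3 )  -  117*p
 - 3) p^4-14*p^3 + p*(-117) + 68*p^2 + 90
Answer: 3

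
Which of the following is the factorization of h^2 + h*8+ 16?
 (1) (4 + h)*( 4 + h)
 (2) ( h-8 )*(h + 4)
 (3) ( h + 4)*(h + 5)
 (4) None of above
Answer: 1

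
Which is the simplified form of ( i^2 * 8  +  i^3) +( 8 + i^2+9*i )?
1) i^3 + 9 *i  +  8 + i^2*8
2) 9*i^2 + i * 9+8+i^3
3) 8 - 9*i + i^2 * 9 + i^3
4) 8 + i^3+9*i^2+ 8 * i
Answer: 2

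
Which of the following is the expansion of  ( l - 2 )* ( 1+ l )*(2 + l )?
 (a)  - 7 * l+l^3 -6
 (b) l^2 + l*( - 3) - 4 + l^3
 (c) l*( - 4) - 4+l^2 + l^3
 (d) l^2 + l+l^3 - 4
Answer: c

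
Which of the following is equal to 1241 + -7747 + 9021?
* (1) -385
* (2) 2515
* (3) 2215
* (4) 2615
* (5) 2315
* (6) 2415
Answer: 2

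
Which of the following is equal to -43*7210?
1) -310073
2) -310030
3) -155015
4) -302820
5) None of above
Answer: 2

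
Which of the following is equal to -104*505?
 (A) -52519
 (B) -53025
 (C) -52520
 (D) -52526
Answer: C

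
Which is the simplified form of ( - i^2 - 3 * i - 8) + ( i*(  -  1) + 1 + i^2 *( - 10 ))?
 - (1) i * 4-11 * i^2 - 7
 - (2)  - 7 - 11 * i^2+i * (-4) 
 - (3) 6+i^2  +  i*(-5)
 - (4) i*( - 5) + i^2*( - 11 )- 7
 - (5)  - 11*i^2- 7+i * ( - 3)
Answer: 2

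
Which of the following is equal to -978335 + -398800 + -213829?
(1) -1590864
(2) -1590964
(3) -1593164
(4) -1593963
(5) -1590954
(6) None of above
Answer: 2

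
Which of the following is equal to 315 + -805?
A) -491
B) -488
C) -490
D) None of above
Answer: C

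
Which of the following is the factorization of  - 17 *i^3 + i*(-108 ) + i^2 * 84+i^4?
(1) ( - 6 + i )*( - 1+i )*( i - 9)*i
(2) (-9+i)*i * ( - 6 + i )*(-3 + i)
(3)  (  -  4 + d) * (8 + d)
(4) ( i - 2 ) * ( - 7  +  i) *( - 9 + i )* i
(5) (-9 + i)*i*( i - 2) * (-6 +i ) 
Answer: 5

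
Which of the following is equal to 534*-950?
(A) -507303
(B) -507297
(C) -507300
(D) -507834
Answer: C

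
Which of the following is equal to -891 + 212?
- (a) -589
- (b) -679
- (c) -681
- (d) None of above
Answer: b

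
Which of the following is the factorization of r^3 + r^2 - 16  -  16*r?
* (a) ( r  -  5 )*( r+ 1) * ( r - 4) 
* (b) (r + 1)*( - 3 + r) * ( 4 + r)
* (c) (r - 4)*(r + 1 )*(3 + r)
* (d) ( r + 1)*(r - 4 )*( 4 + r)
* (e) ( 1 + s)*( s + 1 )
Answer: d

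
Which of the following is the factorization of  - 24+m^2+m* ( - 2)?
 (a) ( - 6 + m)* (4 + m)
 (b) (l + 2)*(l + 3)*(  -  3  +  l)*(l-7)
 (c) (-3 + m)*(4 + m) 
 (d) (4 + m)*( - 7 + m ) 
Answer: a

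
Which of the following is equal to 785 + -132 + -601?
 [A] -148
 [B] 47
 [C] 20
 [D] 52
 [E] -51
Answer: D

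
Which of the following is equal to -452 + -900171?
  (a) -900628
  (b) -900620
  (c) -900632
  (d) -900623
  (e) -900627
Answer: d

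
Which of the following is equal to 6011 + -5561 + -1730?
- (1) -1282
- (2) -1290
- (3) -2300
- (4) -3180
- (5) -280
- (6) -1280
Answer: 6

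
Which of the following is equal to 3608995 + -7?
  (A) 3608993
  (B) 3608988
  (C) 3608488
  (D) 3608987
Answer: B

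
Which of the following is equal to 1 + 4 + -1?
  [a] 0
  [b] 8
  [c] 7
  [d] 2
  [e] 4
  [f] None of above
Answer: e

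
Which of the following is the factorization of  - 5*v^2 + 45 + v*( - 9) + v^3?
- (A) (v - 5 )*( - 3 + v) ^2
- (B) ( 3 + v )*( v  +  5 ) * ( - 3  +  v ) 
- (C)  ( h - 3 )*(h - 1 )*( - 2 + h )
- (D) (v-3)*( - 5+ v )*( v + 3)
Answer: D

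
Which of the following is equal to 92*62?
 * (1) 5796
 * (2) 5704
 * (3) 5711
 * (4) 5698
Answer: 2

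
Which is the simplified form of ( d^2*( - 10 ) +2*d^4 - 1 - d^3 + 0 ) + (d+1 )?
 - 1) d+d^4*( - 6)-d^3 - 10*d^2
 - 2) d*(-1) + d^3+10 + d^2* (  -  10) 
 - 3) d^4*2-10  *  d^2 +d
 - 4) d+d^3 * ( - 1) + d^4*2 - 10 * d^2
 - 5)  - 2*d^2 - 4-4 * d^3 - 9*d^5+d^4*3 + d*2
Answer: 4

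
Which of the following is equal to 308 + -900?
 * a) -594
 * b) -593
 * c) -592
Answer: c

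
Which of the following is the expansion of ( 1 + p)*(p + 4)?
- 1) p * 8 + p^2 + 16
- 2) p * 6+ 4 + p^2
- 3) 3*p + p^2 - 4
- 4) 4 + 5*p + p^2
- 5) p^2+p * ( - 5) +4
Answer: 4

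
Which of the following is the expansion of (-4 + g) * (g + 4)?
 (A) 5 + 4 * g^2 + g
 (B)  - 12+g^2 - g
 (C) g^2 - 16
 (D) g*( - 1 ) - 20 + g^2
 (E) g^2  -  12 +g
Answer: C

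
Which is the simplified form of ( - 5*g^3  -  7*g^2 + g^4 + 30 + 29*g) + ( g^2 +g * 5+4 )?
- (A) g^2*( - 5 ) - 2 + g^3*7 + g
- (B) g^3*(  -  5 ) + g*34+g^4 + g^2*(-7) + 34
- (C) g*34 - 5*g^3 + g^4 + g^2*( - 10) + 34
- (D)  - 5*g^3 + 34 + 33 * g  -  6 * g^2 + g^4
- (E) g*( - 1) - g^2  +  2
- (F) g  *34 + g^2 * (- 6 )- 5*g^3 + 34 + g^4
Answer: F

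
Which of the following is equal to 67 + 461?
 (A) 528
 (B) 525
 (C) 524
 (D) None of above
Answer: A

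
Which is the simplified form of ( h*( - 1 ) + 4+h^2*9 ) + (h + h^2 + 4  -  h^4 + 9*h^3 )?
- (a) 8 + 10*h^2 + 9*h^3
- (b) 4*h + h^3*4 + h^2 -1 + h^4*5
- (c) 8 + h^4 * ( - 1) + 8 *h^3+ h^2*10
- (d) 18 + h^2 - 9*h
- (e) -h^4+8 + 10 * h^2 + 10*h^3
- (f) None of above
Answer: f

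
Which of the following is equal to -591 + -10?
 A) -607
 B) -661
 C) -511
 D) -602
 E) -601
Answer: E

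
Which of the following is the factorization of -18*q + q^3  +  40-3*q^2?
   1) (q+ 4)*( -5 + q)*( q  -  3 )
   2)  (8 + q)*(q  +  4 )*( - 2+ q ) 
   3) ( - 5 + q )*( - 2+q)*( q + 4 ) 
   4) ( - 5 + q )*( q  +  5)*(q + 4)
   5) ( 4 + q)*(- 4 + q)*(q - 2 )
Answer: 3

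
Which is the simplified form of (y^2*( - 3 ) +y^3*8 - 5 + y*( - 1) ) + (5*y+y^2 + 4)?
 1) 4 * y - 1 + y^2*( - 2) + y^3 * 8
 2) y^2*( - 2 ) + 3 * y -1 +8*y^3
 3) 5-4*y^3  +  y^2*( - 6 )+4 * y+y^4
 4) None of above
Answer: 1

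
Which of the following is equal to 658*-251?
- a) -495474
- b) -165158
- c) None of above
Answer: b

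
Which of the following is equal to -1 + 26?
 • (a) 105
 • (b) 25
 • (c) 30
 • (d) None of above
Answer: b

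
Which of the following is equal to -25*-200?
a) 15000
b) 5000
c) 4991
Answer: b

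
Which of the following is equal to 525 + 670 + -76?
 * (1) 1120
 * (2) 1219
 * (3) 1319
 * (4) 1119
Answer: 4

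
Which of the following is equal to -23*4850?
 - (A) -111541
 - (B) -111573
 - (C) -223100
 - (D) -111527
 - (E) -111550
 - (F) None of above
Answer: E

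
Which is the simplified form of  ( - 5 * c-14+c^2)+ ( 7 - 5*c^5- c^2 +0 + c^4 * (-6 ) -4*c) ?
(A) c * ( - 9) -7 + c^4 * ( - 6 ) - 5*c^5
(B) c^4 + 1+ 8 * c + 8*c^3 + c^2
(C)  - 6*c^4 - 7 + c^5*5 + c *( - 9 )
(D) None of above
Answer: A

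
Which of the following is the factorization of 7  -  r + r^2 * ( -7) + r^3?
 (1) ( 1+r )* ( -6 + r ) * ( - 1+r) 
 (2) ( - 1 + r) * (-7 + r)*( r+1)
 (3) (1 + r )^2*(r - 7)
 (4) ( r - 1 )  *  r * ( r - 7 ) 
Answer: 2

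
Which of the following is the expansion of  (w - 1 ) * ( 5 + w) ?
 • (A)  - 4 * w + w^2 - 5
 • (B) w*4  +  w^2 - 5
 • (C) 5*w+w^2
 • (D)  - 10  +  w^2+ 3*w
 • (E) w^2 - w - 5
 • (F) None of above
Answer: B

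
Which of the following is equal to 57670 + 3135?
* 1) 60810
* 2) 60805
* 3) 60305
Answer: 2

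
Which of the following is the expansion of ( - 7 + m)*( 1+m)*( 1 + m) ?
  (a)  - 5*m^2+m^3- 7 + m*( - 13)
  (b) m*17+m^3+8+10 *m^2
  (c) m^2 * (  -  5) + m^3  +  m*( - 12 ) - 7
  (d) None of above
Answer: a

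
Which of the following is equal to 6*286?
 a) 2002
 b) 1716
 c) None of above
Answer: b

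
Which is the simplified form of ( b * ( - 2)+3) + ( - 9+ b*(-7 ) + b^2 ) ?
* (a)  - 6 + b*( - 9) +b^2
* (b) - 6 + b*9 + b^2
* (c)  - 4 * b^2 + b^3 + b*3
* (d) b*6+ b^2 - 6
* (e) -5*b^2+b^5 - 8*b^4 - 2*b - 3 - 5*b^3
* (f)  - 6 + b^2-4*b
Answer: a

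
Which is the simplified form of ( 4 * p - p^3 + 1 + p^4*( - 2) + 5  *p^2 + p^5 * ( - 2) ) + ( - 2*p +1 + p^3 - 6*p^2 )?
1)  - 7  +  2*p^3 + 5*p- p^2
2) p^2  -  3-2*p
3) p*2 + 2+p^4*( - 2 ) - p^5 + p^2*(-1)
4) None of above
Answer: 4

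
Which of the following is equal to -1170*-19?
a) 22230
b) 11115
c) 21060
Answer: a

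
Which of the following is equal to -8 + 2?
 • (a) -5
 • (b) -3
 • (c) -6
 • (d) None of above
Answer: c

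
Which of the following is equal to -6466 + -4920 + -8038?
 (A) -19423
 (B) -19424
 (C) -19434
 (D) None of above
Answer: B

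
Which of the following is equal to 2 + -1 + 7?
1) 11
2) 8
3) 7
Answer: 2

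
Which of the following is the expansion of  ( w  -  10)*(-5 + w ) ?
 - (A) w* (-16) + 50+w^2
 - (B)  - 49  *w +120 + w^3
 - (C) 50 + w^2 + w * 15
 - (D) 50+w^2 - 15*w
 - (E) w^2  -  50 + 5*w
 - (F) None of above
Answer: D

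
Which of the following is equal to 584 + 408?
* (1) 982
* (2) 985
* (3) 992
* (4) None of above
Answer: 3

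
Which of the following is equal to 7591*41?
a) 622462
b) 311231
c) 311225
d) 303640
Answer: b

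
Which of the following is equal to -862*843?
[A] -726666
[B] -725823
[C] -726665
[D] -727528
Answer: A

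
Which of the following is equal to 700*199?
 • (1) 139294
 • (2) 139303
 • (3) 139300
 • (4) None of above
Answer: 3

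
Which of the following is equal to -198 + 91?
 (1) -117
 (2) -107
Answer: 2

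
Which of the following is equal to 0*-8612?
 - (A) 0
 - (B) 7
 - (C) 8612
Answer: A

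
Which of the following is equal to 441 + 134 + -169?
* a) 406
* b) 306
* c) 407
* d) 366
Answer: a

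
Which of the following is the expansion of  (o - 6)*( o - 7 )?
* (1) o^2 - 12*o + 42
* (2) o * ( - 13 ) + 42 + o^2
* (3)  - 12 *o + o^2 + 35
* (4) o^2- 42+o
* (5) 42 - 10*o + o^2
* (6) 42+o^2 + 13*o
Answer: 2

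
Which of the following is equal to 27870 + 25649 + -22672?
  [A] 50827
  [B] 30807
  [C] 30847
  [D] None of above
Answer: C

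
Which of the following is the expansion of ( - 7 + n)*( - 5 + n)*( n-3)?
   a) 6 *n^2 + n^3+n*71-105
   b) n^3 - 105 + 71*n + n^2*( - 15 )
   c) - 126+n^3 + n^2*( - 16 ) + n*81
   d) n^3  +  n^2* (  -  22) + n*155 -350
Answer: b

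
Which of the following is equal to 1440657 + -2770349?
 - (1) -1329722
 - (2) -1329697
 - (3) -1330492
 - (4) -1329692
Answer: 4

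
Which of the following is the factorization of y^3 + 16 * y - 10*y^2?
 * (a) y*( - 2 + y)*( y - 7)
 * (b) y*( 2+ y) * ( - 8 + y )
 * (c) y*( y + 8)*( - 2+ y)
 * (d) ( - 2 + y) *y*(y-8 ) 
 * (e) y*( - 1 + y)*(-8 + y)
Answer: d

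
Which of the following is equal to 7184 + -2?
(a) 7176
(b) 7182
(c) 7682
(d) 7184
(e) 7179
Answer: b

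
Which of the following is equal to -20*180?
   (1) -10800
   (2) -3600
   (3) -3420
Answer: 2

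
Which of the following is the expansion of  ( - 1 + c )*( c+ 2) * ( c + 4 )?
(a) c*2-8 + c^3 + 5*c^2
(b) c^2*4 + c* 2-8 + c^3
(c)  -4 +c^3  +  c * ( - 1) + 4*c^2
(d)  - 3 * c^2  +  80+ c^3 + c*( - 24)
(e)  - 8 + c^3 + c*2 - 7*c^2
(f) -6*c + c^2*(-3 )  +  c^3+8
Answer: a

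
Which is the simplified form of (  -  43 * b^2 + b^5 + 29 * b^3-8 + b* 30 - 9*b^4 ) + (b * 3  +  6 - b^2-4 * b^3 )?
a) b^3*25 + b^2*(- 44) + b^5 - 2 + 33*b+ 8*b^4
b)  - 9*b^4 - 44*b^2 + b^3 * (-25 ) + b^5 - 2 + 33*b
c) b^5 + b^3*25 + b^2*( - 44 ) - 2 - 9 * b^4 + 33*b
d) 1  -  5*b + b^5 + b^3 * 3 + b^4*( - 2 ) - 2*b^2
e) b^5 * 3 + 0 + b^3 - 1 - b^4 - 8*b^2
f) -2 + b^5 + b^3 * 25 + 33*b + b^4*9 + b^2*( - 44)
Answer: c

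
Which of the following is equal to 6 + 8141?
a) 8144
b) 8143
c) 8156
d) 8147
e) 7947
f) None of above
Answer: d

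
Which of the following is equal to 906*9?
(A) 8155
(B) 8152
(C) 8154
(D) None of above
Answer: C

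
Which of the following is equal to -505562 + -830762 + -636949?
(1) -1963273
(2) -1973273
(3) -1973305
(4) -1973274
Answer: 2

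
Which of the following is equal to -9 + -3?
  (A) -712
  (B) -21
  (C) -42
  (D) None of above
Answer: D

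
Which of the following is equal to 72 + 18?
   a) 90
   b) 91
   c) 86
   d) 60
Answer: a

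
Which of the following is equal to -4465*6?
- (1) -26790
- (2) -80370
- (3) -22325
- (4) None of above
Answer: 1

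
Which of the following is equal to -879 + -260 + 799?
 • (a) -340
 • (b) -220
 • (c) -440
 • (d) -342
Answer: a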